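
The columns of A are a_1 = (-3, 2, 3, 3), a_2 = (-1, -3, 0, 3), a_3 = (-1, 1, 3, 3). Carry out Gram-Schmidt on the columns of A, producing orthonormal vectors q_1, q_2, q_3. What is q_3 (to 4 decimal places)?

q_3 = (0.8018, 0.0000, 0.5345, 0.2673)

a_1 = (-3, 2, 3, 3); ‖a_1‖ = 5.5678, so q_1 = (-0.5388, 0.3592, 0.5388, 0.5388).
q_1·a_2 = (-0.5388)·(-1) + 0.3592·(-3) + 0.5388·0 + 0.5388·3 = 1.0776.
u_2 = a_2 − 1.0776·q_1 = (-0.4194, -3.3871, -0.5806, 2.4194).
‖u_2‖ = 4.2236, so q_2 = (-0.0993, -0.8019, -0.1375, 0.5728).
q_1·a_3 = (-0.5388)·(-1) + 0.3592·1 + 0.5388·3 + 0.5388·3 = 4.1309; q_2·a_3 = (-0.0993)·(-1) + (-0.8019)·1 + (-0.1375)·3 + 0.5728·3 = 0.6034.
u_3 = a_3 − 4.1309·q_1 − 0.6034·q_2 = (1.2857, 0.0000, 0.8571, 0.4286).
‖u_3‖ = 1.6036, so q_3 = (0.8018, 0.0000, 0.5345, 0.2673).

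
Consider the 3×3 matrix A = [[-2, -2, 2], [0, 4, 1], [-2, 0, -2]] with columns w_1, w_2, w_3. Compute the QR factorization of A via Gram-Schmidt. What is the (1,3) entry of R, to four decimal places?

r_{13} = 0.0000

w_1 = (-2, 0, -2); ‖w_1‖ = 2.8284, so q_1 = (-0.7071, 0.0000, -0.7071).
r_{13} = q_1·w_3 = 0.0000.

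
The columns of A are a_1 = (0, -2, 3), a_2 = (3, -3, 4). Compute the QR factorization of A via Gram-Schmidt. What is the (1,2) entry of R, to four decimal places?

r_{12} = 4.9923

a_1 = (0, -2, 3); ‖a_1‖ = 3.6056, so e_1 = (0.0000, -0.5547, 0.8321).
r_{12} = e_1·a_2 = 4.9923.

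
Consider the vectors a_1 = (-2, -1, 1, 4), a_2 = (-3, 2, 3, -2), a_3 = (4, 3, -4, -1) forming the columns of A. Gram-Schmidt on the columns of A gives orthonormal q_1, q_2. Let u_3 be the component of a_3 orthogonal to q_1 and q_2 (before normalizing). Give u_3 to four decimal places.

u_3 = (0.2644, 3.4063, -1.1576, 1.2732)

a_1 = (-2, -1, 1, 4); ‖a_1‖ = 4.6904, so q_1 = (-0.4264, -0.2132, 0.2132, 0.8528).
q_1·a_2 = (-0.4264)·(-3) + (-0.2132)·2 + 0.2132·3 + 0.8528·(-2) = -0.2132.
u_2 = a_2 + 0.2132·q_1 = (-3.0909, 1.9545, 3.0455, -1.8182).
‖u_2‖ = 5.0946, so q_2 = (-0.6067, 0.3837, 0.5978, -0.3569).
q_1·a_3 = (-0.4264)·4 + (-0.2132)·3 + 0.2132·(-4) + 0.8528·(-1) = -4.0508; q_2·a_3 = (-0.6067)·4 + 0.3837·3 + 0.5978·(-4) + (-0.3569)·(-1) = -3.3101.
u_3 = a_3 + 4.0508·q_1 + 3.3101·q_2 = (0.2644, 3.4063, -1.1576, 1.2732).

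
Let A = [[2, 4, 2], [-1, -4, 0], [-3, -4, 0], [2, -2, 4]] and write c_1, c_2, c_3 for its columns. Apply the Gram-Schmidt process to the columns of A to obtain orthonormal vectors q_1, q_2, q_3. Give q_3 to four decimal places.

q_3 = (0.5957, -0.2553, 0.6929, 0.3161)

c_1 = (2, -1, -3, 2); ‖c_1‖ = 4.2426, so q_1 = (0.4714, -0.2357, -0.7071, 0.4714).
q_1·c_2 = 0.4714·4 + (-0.2357)·(-4) + (-0.7071)·(-4) + 0.4714·(-2) = 4.7140.
u_2 = c_2 − 4.7140·q_1 = (1.7778, -2.8889, -0.6667, -4.2222).
‖u_2‖ = 5.4569, so q_2 = (0.3258, -0.5294, -0.1222, -0.7737).
q_1·c_3 = 0.4714·2 + (-0.2357)·0 + (-0.7071)·0 + 0.4714·4 = 2.8284; q_2·c_3 = 0.3258·2 + (-0.5294)·0 + (-0.1222)·0 + (-0.7737)·4 = -2.4434.
u_3 = c_3 − 2.8284·q_1 + 2.4434·q_2 = (1.4627, -0.6269, 1.7015, 0.7761).
‖u_3‖ = 2.4556, so q_3 = (0.5957, -0.2553, 0.6929, 0.3161).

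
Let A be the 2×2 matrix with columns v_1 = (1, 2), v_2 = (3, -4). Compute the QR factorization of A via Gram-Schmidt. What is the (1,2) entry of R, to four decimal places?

r_{12} = -2.2361

v_1 = (1, 2); ‖v_1‖ = 2.2361, so e_1 = (0.4472, 0.8944).
r_{12} = e_1·v_2 = -2.2361.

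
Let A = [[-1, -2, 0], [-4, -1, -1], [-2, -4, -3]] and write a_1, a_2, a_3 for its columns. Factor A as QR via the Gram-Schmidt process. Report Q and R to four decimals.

Q = [[-0.2182, -0.3904, 0.8944], [-0.8729, 0.4880, 0.0000], [-0.4364, -0.7807, -0.4472]], R = [[4.5826, 3.0551, 2.1822], [0.0000, 3.4157, 1.8542], [0.0000, 0.0000, 1.3416]]

a_1 = (-1, -4, -2); ‖a_1‖ = 4.5826, so q_1 = (-0.2182, -0.8729, -0.4364).
q_1·a_2 = (-0.2182)·(-2) + (-0.8729)·(-1) + (-0.4364)·(-4) = 3.0551.
u_2 = a_2 − 3.0551·q_1 = (-1.3333, 1.6667, -2.6667).
‖u_2‖ = 3.4157, so q_2 = (-0.3904, 0.4880, -0.7807).
q_1·a_3 = (-0.2182)·0 + (-0.8729)·(-1) + (-0.4364)·(-3) = 2.1822; q_2·a_3 = (-0.3904)·0 + 0.4880·(-1) + (-0.7807)·(-3) = 1.8542.
u_3 = a_3 − 2.1822·q_1 − 1.8542·q_2 = (1.2000, 0.0000, -0.6000).
‖u_3‖ = 1.3416, so q_3 = (0.8944, 0.0000, -0.4472).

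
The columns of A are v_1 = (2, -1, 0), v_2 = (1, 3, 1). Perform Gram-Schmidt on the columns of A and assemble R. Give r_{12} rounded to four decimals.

r_{12} = -0.4472

v_1 = (2, -1, 0); ‖v_1‖ = 2.2361, so q_1 = (0.8944, -0.4472, 0.0000).
r_{12} = q_1·v_2 = -0.4472.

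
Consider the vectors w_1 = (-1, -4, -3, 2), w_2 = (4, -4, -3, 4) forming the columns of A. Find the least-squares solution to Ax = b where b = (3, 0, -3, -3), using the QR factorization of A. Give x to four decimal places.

x = (-0.3003, 0.3107)

w_1 = (-1, -4, -3, 2); ‖w_1‖ = 5.4772, so e_1 = (-0.1826, -0.7303, -0.5477, 0.3651).
e_1·w_2 = (-0.1826)·4 + (-0.7303)·(-4) + (-0.5477)·(-3) + 0.3651·4 = 5.2947.
u_2 = w_2 − 5.2947·e_1 = (4.9667, -0.1333, -0.1000, 2.0667).
‖u_2‖ = 5.3821, so e_2 = (0.9228, -0.0248, -0.0186, 0.3840).
Qᵀb = (0.0000, 1.6722).
Back-substitute: x_2 = 1.6722/5.3821 = 0.3107.
x_1 = (0.0000 − 5.2947·0.3107)/5.4772 = -0.3003.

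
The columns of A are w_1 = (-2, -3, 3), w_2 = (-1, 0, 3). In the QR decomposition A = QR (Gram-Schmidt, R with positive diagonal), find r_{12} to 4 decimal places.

r_{12} = 2.3452

w_1 = (-2, -3, 3); ‖w_1‖ = 4.6904, so q_1 = (-0.4264, -0.6396, 0.6396).
r_{12} = q_1·w_2 = 2.3452.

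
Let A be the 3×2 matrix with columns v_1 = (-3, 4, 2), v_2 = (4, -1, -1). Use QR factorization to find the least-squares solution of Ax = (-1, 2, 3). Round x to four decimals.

x = (0.7273, 0.2273)

v_1 = (-3, 4, 2); ‖v_1‖ = 5.3852, so e_1 = (-0.5571, 0.7428, 0.3714).
e_1·v_2 = (-0.5571)·4 + 0.7428·(-1) + 0.3714·(-1) = -3.3425.
u_2 = v_2 + 3.3425·e_1 = (2.1379, 1.4828, 0.2414).
‖u_2‖ = 2.6130, so e_2 = (0.8182, 0.5675, 0.0924).
Qᵀb = (3.1568, 0.5939).
Back-substitute: x_2 = 0.5939/2.6130 = 0.2273.
x_1 = (3.1568 + 3.3425·0.2273)/5.3852 = 0.7273.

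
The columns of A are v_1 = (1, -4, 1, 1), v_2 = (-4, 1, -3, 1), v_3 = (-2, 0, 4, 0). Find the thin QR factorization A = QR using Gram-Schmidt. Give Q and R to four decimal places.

Q = [[0.2294, -0.7451, -0.5851], [-0.9177, -0.2371, 0.0616], [0.2294, -0.5306, 0.8083], [0.2294, 0.3274, 0.0231]], R = [[4.3589, -2.2942, 0.4588], [0.0000, 4.6623, -0.6322], [0.0000, 0.0000, 4.4034]]

v_1 = (1, -4, 1, 1); ‖v_1‖ = 4.3589, so q_1 = (0.2294, -0.9177, 0.2294, 0.2294).
q_1·v_2 = 0.2294·(-4) + (-0.9177)·1 + 0.2294·(-3) + 0.2294·1 = -2.2942.
u_2 = v_2 + 2.2942·q_1 = (-3.4737, -1.1053, -2.4737, 1.5263).
‖u_2‖ = 4.6623, so q_2 = (-0.7451, -0.2371, -0.5306, 0.3274).
q_1·v_3 = 0.2294·(-2) + (-0.9177)·0 + 0.2294·4 + 0.2294·0 = 0.4588; q_2·v_3 = (-0.7451)·(-2) + (-0.2371)·0 + (-0.5306)·4 + 0.3274·0 = -0.6322.
u_3 = v_3 − 0.4588·q_1 + 0.6322·q_2 = (-2.5763, 0.2712, 3.5593, 0.1017).
‖u_3‖ = 4.4034, so q_3 = (-0.5851, 0.0616, 0.8083, 0.0231).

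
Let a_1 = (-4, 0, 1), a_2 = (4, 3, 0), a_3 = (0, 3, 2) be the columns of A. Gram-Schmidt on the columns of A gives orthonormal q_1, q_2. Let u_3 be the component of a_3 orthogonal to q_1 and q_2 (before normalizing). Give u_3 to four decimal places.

u_3 = (0.2130, -0.2840, 0.8521)

a_1 = (-4, 0, 1); ‖a_1‖ = 4.1231, so q_1 = (-0.9701, 0.0000, 0.2425).
q_1·a_2 = (-0.9701)·4 + 0.0000·3 + 0.2425·0 = -3.8806.
u_2 = a_2 + 3.8806·q_1 = (0.2353, 3.0000, 0.9412).
‖u_2‖ = 3.1530, so q_2 = (0.0746, 0.9515, 0.2985).
q_1·a_3 = (-0.9701)·0 + 0.0000·3 + 0.2425·2 = 0.4851; q_2·a_3 = 0.0746·0 + 0.9515·3 + 0.2985·2 = 3.4515.
u_3 = a_3 − 0.4851·q_1 − 3.4515·q_2 = (0.2130, -0.2840, 0.8521).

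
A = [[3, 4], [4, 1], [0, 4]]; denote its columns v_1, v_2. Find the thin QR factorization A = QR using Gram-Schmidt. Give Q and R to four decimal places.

v_1 = (3, 4, 0); ‖v_1‖ = 5.0000, so e_1 = (0.6000, 0.8000, 0.0000).
e_1·v_2 = 0.6000·4 + 0.8000·1 + 0.0000·4 = 3.2000.
u_2 = v_2 − 3.2000·e_1 = (2.0800, -1.5600, 4.0000).
‖u_2‖ = 4.7707, so e_2 = (0.4360, -0.3270, 0.8384).

Q = [[0.6000, 0.4360], [0.8000, -0.3270], [0.0000, 0.8384]], R = [[5.0000, 3.2000], [0.0000, 4.7707]]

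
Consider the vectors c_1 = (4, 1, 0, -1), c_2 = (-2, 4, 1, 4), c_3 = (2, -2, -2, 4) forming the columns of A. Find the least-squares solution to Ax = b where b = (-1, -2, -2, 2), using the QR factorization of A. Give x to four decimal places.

c_1 = (4, 1, 0, -1); ‖c_1‖ = 4.2426, so q_1 = (0.9428, 0.2357, 0.0000, -0.2357).
q_1·c_2 = 0.9428·(-2) + 0.2357·4 + 0.0000·1 + (-0.2357)·4 = -1.8856.
u_2 = c_2 + 1.8856·q_1 = (-0.2222, 4.4444, 1.0000, 3.5556).
‖u_2‖ = 5.7831, so q_2 = (-0.0384, 0.7685, 0.1729, 0.6148).
q_1·c_3 = 0.9428·2 + 0.2357·(-2) + 0.0000·(-2) + (-0.2357)·4 = 0.4714; q_2·c_3 = (-0.0384)·2 + 0.7685·(-2) + 0.1729·(-2) + 0.6148·4 = 0.4995.
u_3 = c_3 − 0.4714·q_1 − 0.4995·q_2 = (1.5748, -2.4950, -2.0864, 3.8040).
‖u_3‖ = 5.2467, so q_3 = (0.3001, -0.4755, -0.3977, 0.7250).
Qᵀb = (-1.8856, -0.6148, 2.8963).
Back-substitute: x_3 = 2.8963/5.2467 = 0.5520.
x_2 = (-0.6148 − 0.4995·0.5520)/5.7831 = -0.1540.
x_1 = (-1.8856 + 1.8856·(-0.1540) − 0.4714·0.5520)/4.2426 = -0.5742.

x = (-0.5742, -0.1540, 0.5520)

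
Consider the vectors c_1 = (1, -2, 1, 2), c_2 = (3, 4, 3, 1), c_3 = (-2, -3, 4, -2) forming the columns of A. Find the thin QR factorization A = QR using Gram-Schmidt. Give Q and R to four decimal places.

c_1 = (1, -2, 1, 2); ‖c_1‖ = 3.1623, so q_1 = (0.3162, -0.6325, 0.3162, 0.6325).
q_1·c_2 = 0.3162·3 + (-0.6325)·4 + 0.3162·3 + 0.6325·1 = 0.0000.
u_2 = c_2 + 0.0000·q_1 = (3.0000, 4.0000, 3.0000, 1.0000).
‖u_2‖ = 5.9161, so q_2 = (0.5071, 0.6761, 0.5071, 0.1690).
q_1·c_3 = 0.3162·(-2) + (-0.6325)·(-3) + 0.3162·4 + 0.6325·(-2) = 1.2649; q_2·c_3 = 0.5071·(-2) + 0.6761·(-3) + 0.5071·4 + 0.1690·(-2) = -1.3522.
u_3 = c_3 − 1.2649·q_1 + 1.3522·q_2 = (-1.7143, -1.2857, 4.2857, -2.5714).
‖u_3‖ = 5.4380, so q_3 = (-0.3152, -0.2364, 0.7881, -0.4729).

Q = [[0.3162, 0.5071, -0.3152], [-0.6325, 0.6761, -0.2364], [0.3162, 0.5071, 0.7881], [0.6325, 0.1690, -0.4729]], R = [[3.1623, 0.0000, 1.2649], [0.0000, 5.9161, -1.3522], [0.0000, 0.0000, 5.4380]]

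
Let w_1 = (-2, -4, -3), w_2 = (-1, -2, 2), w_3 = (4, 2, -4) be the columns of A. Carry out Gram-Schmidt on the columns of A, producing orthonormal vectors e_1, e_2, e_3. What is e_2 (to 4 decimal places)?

e_2 = (-0.2491, -0.4983, 0.8305)

w_1 = (-2, -4, -3); ‖w_1‖ = 5.3852, so e_1 = (-0.3714, -0.7428, -0.5571).
e_1·w_2 = (-0.3714)·(-1) + (-0.7428)·(-2) + (-0.5571)·2 = 0.7428.
u_2 = w_2 − 0.7428·e_1 = (-0.7241, -1.4483, 2.4138).
‖u_2‖ = 2.9066, so e_2 = (-0.2491, -0.4983, 0.8305).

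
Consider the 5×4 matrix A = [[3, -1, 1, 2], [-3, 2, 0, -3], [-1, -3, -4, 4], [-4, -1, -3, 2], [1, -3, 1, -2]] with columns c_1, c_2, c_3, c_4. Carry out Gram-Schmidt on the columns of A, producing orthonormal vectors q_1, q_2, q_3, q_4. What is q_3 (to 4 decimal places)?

c_1 = (3, -3, -1, -4, 1); ‖c_1‖ = 6.0000, so q_1 = (0.5000, -0.5000, -0.1667, -0.6667, 0.1667).
q_1·c_2 = 0.5000·(-1) + (-0.5000)·2 + (-0.1667)·(-3) + (-0.6667)·(-1) + 0.1667·(-3) = -0.8333.
u_2 = c_2 + 0.8333·q_1 = (-0.5833, 1.5833, -3.1389, -1.5556, -2.8611).
‖u_2‖ = 4.8276, so q_2 = (-0.1208, 0.3280, -0.6502, -0.3222, -0.5927).
q_1·c_3 = 0.5000·1 + (-0.5000)·0 + (-0.1667)·(-4) + (-0.6667)·(-3) + 0.1667·1 = 3.3333; q_2·c_3 = (-0.1208)·1 + 0.3280·0 + (-0.6502)·(-4) + (-0.3222)·(-3) + (-0.5927)·1 = 2.8540.
u_3 = c_3 − 3.3333·q_1 − 2.8540·q_2 = (-0.3218, 0.7306, -1.5888, 0.1418, 2.1359).
‖u_3‖ = 2.7828, so q_3 = (-0.1156, 0.2626, -0.5709, 0.0510, 0.7675).

q_3 = (-0.1156, 0.2626, -0.5709, 0.0510, 0.7675)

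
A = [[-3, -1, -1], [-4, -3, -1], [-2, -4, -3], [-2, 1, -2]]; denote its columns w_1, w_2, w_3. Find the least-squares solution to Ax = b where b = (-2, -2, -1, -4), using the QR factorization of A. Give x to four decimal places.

w_1 = (-3, -4, -2, -2); ‖w_1‖ = 5.7446, so e_1 = (-0.5222, -0.6963, -0.3482, -0.3482).
e_1·w_2 = (-0.5222)·(-1) + (-0.6963)·(-3) + (-0.3482)·(-4) + (-0.3482)·1 = 3.6556.
u_2 = w_2 − 3.6556·e_1 = (0.9091, -0.4545, -2.7273, 2.2727).
‖u_2‖ = 3.6927, so e_2 = (0.2462, -0.1231, -0.7385, 0.6155).
e_1·w_3 = (-0.5222)·(-1) + (-0.6963)·(-1) + (-0.3482)·(-3) + (-0.3482)·(-2) = 2.9593; e_2·w_3 = 0.2462·(-1) + (-0.1231)·(-1) + (-0.7385)·(-3) + 0.6155·(-2) = 0.8616.
u_3 = w_3 − 2.9593·e_1 − 0.8616·e_2 = (0.3333, 1.1667, -1.3333, -1.5000).
‖u_3‖ = 2.3452, so e_3 = (0.1421, 0.4975, -0.5685, -0.6396).
Qᵀb = (4.1779, -1.9695, 1.8477).
Back-substitute: x_3 = 1.8477/2.3452 = 0.7879.
x_2 = (-1.9695 − 0.8616·0.7879)/3.6927 = -0.7172.
x_1 = (4.1779 − 3.6556·(-0.7172) − 2.9593·0.7879)/5.7446 = 0.7778.

x = (0.7778, -0.7172, 0.7879)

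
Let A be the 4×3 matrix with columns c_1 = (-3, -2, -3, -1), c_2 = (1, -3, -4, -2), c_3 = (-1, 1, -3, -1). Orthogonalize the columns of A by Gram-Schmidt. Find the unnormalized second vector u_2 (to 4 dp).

u_2 = (3.2174, -1.5217, -1.7826, -1.2609)

e_1 = c_1/‖c_1‖ = (-3, -2, -3, -1)/4.7958 = (-0.6255, -0.4170, -0.6255, -0.2085).
r_{12} = e_1·c_2 = 3.5447.
u_2 = c_2 − 3.5447·e_1 = (3.2174, -1.5217, -1.7826, -1.2609).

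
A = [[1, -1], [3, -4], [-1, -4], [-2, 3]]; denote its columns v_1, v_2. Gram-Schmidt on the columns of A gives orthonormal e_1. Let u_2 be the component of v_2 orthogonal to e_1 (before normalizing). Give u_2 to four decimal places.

u_2 = (0.0000, -1.0000, -5.0000, 1.0000)

v_1 = (1, 3, -1, -2); ‖v_1‖ = 3.8730, so e_1 = (0.2582, 0.7746, -0.2582, -0.5164).
e_1·v_2 = 0.2582·(-1) + 0.7746·(-4) + (-0.2582)·(-4) + (-0.5164)·3 = -3.8730.
u_2 = v_2 + 3.8730·e_1 = (0.0000, -1.0000, -5.0000, 1.0000).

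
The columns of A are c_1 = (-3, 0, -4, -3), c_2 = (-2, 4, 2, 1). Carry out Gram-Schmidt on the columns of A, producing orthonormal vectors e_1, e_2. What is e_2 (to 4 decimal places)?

c_1 = (-3, 0, -4, -3); ‖c_1‖ = 5.8310, so e_1 = (-0.5145, 0.0000, -0.6860, -0.5145).
e_1·c_2 = (-0.5145)·(-2) + 0.0000·4 + (-0.6860)·2 + (-0.5145)·1 = -0.8575.
u_2 = c_2 + 0.8575·e_1 = (-2.4412, 4.0000, 1.4118, 0.5588).
‖u_2‖ = 4.9259, so e_2 = (-0.4956, 0.8120, 0.2866, 0.1134).

e_2 = (-0.4956, 0.8120, 0.2866, 0.1134)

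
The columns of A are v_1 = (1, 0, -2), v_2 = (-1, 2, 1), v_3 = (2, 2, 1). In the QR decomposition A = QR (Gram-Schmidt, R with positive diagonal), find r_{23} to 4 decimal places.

r_{23} = 1.4639

v_1 = (1, 0, -2); ‖v_1‖ = 2.2361, so e_1 = (0.4472, 0.0000, -0.8944).
e_1·v_2 = 0.4472·(-1) + 0.0000·2 + (-0.8944)·1 = -1.3416.
u_2 = v_2 + 1.3416·e_1 = (-0.4000, 2.0000, -0.2000).
‖u_2‖ = 2.0494, so e_2 = (-0.1952, 0.9759, -0.0976).
r_{23} = e_2·v_3 = 1.4639.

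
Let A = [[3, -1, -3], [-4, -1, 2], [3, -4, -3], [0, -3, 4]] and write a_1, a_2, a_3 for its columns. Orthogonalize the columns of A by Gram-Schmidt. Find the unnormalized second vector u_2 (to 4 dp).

a_1 = (3, -4, 3, 0); ‖a_1‖ = 5.8310, so e_1 = (0.5145, -0.6860, 0.5145, 0.0000).
e_1·a_2 = 0.5145·(-1) + (-0.6860)·(-1) + 0.5145·(-4) + 0.0000·(-3) = -1.8865.
u_2 = a_2 + 1.8865·e_1 = (-0.0294, -2.2941, -3.0294, -3.0000).

u_2 = (-0.0294, -2.2941, -3.0294, -3.0000)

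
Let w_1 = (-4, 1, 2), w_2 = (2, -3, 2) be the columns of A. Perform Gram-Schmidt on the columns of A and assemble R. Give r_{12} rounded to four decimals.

q_1 = w_1/‖w_1‖ = (-4, 1, 2)/4.5826 = (-0.8729, 0.2182, 0.4364).
r_{12} = q_1·w_2 = -1.5275.

r_{12} = -1.5275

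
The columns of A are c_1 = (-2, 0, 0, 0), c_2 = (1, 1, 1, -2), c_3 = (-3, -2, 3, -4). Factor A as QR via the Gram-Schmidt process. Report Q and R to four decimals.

Q = [[-1.0000, 0.0000, 0.0000], [0.0000, 0.4082, -0.8890], [0.0000, 0.4082, 0.3810], [0.0000, -0.8165, -0.2540]], R = [[2.0000, -1.0000, 3.0000], [0.0000, 2.4495, 3.6742], [0.0000, 0.0000, 3.9370]]

c_1 = (-2, 0, 0, 0); ‖c_1‖ = 2.0000, so q_1 = (-1.0000, 0.0000, 0.0000, 0.0000).
q_1·c_2 = (-1.0000)·1 + 0.0000·1 + 0.0000·1 + 0.0000·(-2) = -1.0000.
u_2 = c_2 + 1.0000·q_1 = (0.0000, 1.0000, 1.0000, -2.0000).
‖u_2‖ = 2.4495, so q_2 = (0.0000, 0.4082, 0.4082, -0.8165).
q_1·c_3 = (-1.0000)·(-3) + 0.0000·(-2) + 0.0000·3 + 0.0000·(-4) = 3.0000; q_2·c_3 = 0.0000·(-3) + 0.4082·(-2) + 0.4082·3 + (-0.8165)·(-4) = 3.6742.
u_3 = c_3 − 3.0000·q_1 − 3.6742·q_2 = (0.0000, -3.5000, 1.5000, -1.0000).
‖u_3‖ = 3.9370, so q_3 = (0.0000, -0.8890, 0.3810, -0.2540).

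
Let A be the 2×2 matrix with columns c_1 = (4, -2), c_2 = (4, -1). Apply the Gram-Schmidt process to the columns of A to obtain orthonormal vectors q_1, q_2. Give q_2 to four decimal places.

q_2 = (0.4472, 0.8944)

c_1 = (4, -2); ‖c_1‖ = 4.4721, so q_1 = (0.8944, -0.4472).
q_1·c_2 = 0.8944·4 + (-0.4472)·(-1) = 4.0249.
u_2 = c_2 − 4.0249·q_1 = (0.4000, 0.8000).
‖u_2‖ = 0.8944, so q_2 = (0.4472, 0.8944).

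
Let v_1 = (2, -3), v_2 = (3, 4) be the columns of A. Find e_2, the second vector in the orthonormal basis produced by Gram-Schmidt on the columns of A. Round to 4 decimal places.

e_1 = v_1/‖v_1‖ = (2, -3)/3.6056 = (0.5547, -0.8321).
r_{12} = e_1·v_2 = -1.6641.
u_2 = v_2 + 1.6641·e_1 = (3.9231, 2.6154).
‖u_2‖ = 4.7150, so e_2 = (0.8321, 0.5547).

e_2 = (0.8321, 0.5547)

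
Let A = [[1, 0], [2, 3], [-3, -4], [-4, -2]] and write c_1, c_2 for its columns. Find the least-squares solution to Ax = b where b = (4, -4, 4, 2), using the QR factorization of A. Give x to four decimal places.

c_1 = (1, 2, -3, -4); ‖c_1‖ = 5.4772, so q_1 = (0.1826, 0.3651, -0.5477, -0.7303).
q_1·c_2 = 0.1826·0 + 0.3651·3 + (-0.5477)·(-4) + (-0.7303)·(-2) = 4.7469.
u_2 = c_2 − 4.7469·q_1 = (-0.8667, 1.2667, -1.4000, 1.4667).
‖u_2‖ = 2.5430, so q_2 = (-0.3408, 0.4981, -0.5505, 0.5768).
Qᵀb = (-4.3818, -4.4043).
Back-substitute: x_2 = -4.4043/2.5430 = -1.7320.
x_1 = (-4.3818 − 4.7469·(-1.7320))/5.4772 = 0.7010.

x = (0.7010, -1.7320)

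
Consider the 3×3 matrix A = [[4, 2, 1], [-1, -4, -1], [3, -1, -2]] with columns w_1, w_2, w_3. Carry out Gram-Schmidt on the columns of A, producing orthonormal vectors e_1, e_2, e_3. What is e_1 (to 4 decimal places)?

e_1 = (0.7845, -0.1961, 0.5883)

e_1 = w_1/‖w_1‖ = (4, -1, 3)/5.0990 = (0.7845, -0.1961, 0.5883).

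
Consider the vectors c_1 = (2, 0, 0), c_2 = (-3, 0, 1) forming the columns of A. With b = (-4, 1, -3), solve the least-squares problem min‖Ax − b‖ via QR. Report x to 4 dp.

x = (-6.5000, -3.0000)

e_1 = c_1/‖c_1‖ = (2, 0, 0)/2.0000 = (1.0000, 0.0000, 0.0000).
r_{12} = e_1·c_2 = -3.0000.
u_2 = c_2 + 3.0000·e_1 = (0.0000, 0.0000, 1.0000).
‖u_2‖ = 1.0000, so e_2 = (0.0000, 0.0000, 1.0000).
Qᵀb = (-4.0000, -3.0000).
Back-substitute: x_2 = -3.0000/1.0000 = -3.0000.
x_1 = (-4.0000 + 3.0000·(-3.0000))/2.0000 = -6.5000.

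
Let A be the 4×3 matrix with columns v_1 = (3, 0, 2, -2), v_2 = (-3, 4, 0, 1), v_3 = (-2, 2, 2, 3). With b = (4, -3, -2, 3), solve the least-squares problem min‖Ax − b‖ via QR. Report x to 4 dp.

v_1 = (3, 0, 2, -2); ‖v_1‖ = 4.1231, so q_1 = (0.7276, 0.0000, 0.4851, -0.4851).
q_1·v_2 = 0.7276·(-3) + 0.0000·4 + 0.4851·0 + (-0.4851)·1 = -2.6679.
u_2 = v_2 + 2.6679·q_1 = (-1.0588, 4.0000, 1.2941, -0.2941).
‖u_2‖ = 4.3454, so q_2 = (-0.2437, 0.9205, 0.2978, -0.0677).
q_1·v_3 = 0.7276·(-2) + 0.0000·2 + 0.4851·2 + (-0.4851)·3 = -1.9403; q_2·v_3 = (-0.2437)·(-2) + 0.9205·2 + 0.2978·2 + (-0.0677)·3 = 2.7209.
u_3 = v_3 + 1.9403·q_1 − 2.7209·q_2 = (0.0748, -0.5047, 2.1308, 2.2430).
‖u_3‖ = 3.1356, so q_3 = (0.0238, -0.1610, 0.6796, 0.7153).
Qᵀb = (0.4851, -4.5349, 1.3651).
Back-substitute: x_3 = 1.3651/3.1356 = 0.4354.
x_2 = (-4.5349 − 2.7209·0.4354)/4.3454 = -1.3162.
x_1 = (0.4851 + 2.6679·(-1.3162) + 1.9403·0.4354)/4.1231 = -0.5292.

x = (-0.5292, -1.3162, 0.4354)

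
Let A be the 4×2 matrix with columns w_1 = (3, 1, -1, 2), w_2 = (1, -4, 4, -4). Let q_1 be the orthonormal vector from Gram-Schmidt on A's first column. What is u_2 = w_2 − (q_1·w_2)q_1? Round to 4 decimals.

u_2 = (3.6000, -3.1333, 3.1333, -2.2667)

w_1 = (3, 1, -1, 2); ‖w_1‖ = 3.8730, so q_1 = (0.7746, 0.2582, -0.2582, 0.5164).
q_1·w_2 = 0.7746·1 + 0.2582·(-4) + (-0.2582)·4 + 0.5164·(-4) = -3.3566.
u_2 = w_2 + 3.3566·q_1 = (3.6000, -3.1333, 3.1333, -2.2667).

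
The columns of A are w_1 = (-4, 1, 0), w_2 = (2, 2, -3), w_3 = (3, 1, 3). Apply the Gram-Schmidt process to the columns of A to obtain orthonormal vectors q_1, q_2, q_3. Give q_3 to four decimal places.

w_1 = (-4, 1, 0); ‖w_1‖ = 4.1231, so q_1 = (-0.9701, 0.2425, 0.0000).
q_1·w_2 = (-0.9701)·2 + 0.2425·2 + 0.0000·(-3) = -1.4552.
u_2 = w_2 + 1.4552·q_1 = (0.5882, 2.3529, -3.0000).
‖u_2‖ = 3.8578, so q_2 = (0.1525, 0.6099, -0.7777).
q_1·w_3 = (-0.9701)·3 + 0.2425·1 + 0.0000·3 = -2.6679; q_2·w_3 = 0.1525·3 + 0.6099·1 + (-0.7777)·3 = -1.2656.
u_3 = w_3 + 2.6679·q_1 + 1.2656·q_2 = (0.6047, 2.4190, 2.0158).
‖u_3‖ = 3.2063, so q_3 = (0.1886, 0.7544, 0.6287).

q_3 = (0.1886, 0.7544, 0.6287)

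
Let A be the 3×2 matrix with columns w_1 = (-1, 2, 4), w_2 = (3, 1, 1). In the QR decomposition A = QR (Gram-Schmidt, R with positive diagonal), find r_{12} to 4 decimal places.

w_1 = (-1, 2, 4); ‖w_1‖ = 4.5826, so e_1 = (-0.2182, 0.4364, 0.8729).
r_{12} = e_1·w_2 = 0.6547.

r_{12} = 0.6547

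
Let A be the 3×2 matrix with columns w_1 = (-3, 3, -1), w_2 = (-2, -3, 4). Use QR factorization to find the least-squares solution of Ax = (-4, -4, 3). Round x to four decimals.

w_1 = (-3, 3, -1); ‖w_1‖ = 4.3589, so q_1 = (-0.6882, 0.6882, -0.2294).
q_1·w_2 = (-0.6882)·(-2) + 0.6882·(-3) + (-0.2294)·4 = -1.6059.
u_2 = w_2 + 1.6059·q_1 = (-3.1053, -1.8947, 3.6316).
‖u_2‖ = 5.1401, so q_2 = (-0.6041, -0.3686, 0.7065).
Qᵀb = (-0.6882, 6.0105).
Back-substitute: x_2 = 6.0105/5.1401 = 1.1693.
x_1 = (-0.6882 + 1.6059·1.1693)/4.3589 = 0.2729.

x = (0.2729, 1.1693)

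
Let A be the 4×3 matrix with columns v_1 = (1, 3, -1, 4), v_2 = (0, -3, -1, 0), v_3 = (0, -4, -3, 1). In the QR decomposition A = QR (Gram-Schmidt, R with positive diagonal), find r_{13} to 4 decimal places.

e_1 = v_1/‖v_1‖ = (1, 3, -1, 4)/5.1962 = (0.1925, 0.5774, -0.1925, 0.7698).
r_{13} = e_1·v_3 = -0.9623.

r_{13} = -0.9623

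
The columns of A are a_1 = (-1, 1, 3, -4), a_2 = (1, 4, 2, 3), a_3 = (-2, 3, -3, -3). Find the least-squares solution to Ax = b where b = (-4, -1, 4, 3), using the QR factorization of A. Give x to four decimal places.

a_1 = (-1, 1, 3, -4); ‖a_1‖ = 5.1962, so e_1 = (-0.1925, 0.1925, 0.5774, -0.7698).
e_1·a_2 = (-0.1925)·1 + 0.1925·4 + 0.5774·2 + (-0.7698)·3 = -0.5774.
u_2 = a_2 + 0.5774·e_1 = (0.8889, 4.1111, 2.3333, 2.5556).
‖u_2‖ = 5.4467, so e_2 = (0.1632, 0.7548, 0.4284, 0.4692).
e_1·a_3 = (-0.1925)·(-2) + 0.1925·3 + 0.5774·(-3) + (-0.7698)·(-3) = 1.5396; e_2·a_3 = 0.1632·(-2) + 0.7548·3 + 0.4284·(-3) + 0.4692·(-3) = -0.7548.
u_3 = a_3 − 1.5396·e_1 + 0.7548·e_2 = (-1.5805, 3.2734, -3.5655, -1.4607).
‖u_3‖ = 5.2972, so e_3 = (-0.2984, 0.6180, -0.6731, -0.2757).
Qᵀb = (0.5774, 1.7136, -2.9441).
Back-substitute: x_3 = -2.9441/5.2972 = -0.5558.
x_2 = (1.7136 + 0.7548·(-0.5558))/5.4467 = 0.2376.
x_1 = (0.5774 + 0.5774·0.2376 − 1.5396·(-0.5558))/5.1962 = 0.3022.

x = (0.3022, 0.2376, -0.5558)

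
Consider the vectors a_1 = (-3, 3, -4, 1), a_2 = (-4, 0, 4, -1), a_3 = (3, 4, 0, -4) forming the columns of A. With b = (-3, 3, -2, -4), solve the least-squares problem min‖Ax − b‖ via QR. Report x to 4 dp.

e_1 = a_1/‖a_1‖ = (-3, 3, -4, 1)/5.9161 = (-0.5071, 0.5071, -0.6761, 0.1690).
r_{12} = e_1·a_2 = -0.8452.
u_2 = a_2 + 0.8452·e_1 = (-4.4286, 0.4286, 3.4286, -0.8571).
‖u_2‖ = 5.6821, so e_2 = (-0.7794, 0.0754, 0.6034, -0.1509).
r_{13} = e_1·a_3 = -0.1690; r_{23} = e_2·a_3 = -1.4331.
u_3 = a_3 + 0.1690·e_1 + 1.4331·e_2 = (1.7973, 4.1938, 0.7504, -4.1876).
‖u_3‖ = 6.2384, so e_3 = (0.2881, 0.6723, 0.1203, -0.6713).
Qᵀb = (3.7187, 1.9611, 3.5969).
Back-substitute: x_3 = 3.5969/6.2384 = 0.5766.
x_2 = (1.9611 + 1.4331·0.5766)/5.6821 = 0.4906.
x_1 = (3.7187 + 0.8452·0.4906 + 0.1690·0.5766)/5.9161 = 0.7151.

x = (0.7151, 0.4906, 0.5766)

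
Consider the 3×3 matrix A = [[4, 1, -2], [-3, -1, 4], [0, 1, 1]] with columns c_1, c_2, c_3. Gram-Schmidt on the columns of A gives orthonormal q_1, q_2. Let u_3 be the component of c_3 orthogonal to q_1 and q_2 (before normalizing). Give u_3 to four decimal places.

u_3 = (1.2692, 1.6923, 0.4231)

c_1 = (4, -3, 0); ‖c_1‖ = 5.0000, so q_1 = (0.8000, -0.6000, 0.0000).
q_1·c_2 = 0.8000·1 + (-0.6000)·(-1) + 0.0000·1 = 1.4000.
u_2 = c_2 − 1.4000·q_1 = (-0.1200, -0.1600, 1.0000).
‖u_2‖ = 1.0198, so q_2 = (-0.1177, -0.1569, 0.9806).
q_1·c_3 = 0.8000·(-2) + (-0.6000)·4 + 0.0000·1 = -4.0000; q_2·c_3 = (-0.1177)·(-2) + (-0.1569)·4 + 0.9806·1 = 0.5883.
u_3 = c_3 + 4.0000·q_1 − 0.5883·q_2 = (1.2692, 1.6923, 0.4231).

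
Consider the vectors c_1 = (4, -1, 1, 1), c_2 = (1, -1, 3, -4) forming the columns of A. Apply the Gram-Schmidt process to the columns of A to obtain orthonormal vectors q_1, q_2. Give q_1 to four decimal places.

q_1 = (0.9177, -0.2294, 0.2294, 0.2294)

c_1 = (4, -1, 1, 1); ‖c_1‖ = 4.3589, so q_1 = (0.9177, -0.2294, 0.2294, 0.2294).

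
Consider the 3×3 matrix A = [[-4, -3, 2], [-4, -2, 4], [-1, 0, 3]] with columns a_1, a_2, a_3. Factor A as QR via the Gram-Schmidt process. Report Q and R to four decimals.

Q = [[-0.6963, -0.6142, 0.3714], [-0.6963, 0.4526, -0.5571], [-0.1741, 0.6465, 0.7428]], R = [[5.7446, 3.4816, -4.7001], [0.0000, 0.9374, 2.5214], [0.0000, 0.0000, 0.7428]]

a_1 = (-4, -4, -1); ‖a_1‖ = 5.7446, so e_1 = (-0.6963, -0.6963, -0.1741).
e_1·a_2 = (-0.6963)·(-3) + (-0.6963)·(-2) + (-0.1741)·0 = 3.4816.
u_2 = a_2 − 3.4816·e_1 = (-0.5758, 0.4242, 0.6061).
‖u_2‖ = 0.9374, so e_2 = (-0.6142, 0.4526, 0.6465).
e_1·a_3 = (-0.6963)·2 + (-0.6963)·4 + (-0.1741)·3 = -4.7001; e_2·a_3 = (-0.6142)·2 + 0.4526·4 + 0.6465·3 = 2.5214.
u_3 = a_3 + 4.7001·e_1 − 2.5214·e_2 = (0.2759, -0.4138, 0.5517).
‖u_3‖ = 0.7428, so e_3 = (0.3714, -0.5571, 0.7428).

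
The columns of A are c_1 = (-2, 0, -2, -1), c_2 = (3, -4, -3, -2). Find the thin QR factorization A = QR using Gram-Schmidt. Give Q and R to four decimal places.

q_1 = c_1/‖c_1‖ = (-2, 0, -2, -1)/3.0000 = (-0.6667, 0.0000, -0.6667, -0.3333).
r_{12} = q_1·c_2 = 0.6667.
u_2 = c_2 − 0.6667·q_1 = (3.4444, -4.0000, -2.5556, -1.7778).
‖u_2‖ = 6.1283, so q_2 = (0.5621, -0.6527, -0.4170, -0.2901).

Q = [[-0.6667, 0.5621], [0.0000, -0.6527], [-0.6667, -0.4170], [-0.3333, -0.2901]], R = [[3.0000, 0.6667], [0.0000, 6.1283]]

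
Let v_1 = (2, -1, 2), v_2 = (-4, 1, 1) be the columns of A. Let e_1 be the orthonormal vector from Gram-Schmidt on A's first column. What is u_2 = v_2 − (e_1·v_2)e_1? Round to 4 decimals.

u_2 = (-2.4444, 0.2222, 2.5556)

v_1 = (2, -1, 2); ‖v_1‖ = 3.0000, so e_1 = (0.6667, -0.3333, 0.6667).
e_1·v_2 = 0.6667·(-4) + (-0.3333)·1 + 0.6667·1 = -2.3333.
u_2 = v_2 + 2.3333·e_1 = (-2.4444, 0.2222, 2.5556).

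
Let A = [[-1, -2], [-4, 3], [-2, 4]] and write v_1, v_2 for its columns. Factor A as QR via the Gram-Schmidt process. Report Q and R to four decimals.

Q = [[-0.2182, -0.7756], [-0.8729, -0.1163], [-0.4364, 0.6205]], R = [[4.5826, -3.9279], [0.0000, 3.6839]]

v_1 = (-1, -4, -2); ‖v_1‖ = 4.5826, so q_1 = (-0.2182, -0.8729, -0.4364).
q_1·v_2 = (-0.2182)·(-2) + (-0.8729)·3 + (-0.4364)·4 = -3.9279.
u_2 = v_2 + 3.9279·q_1 = (-2.8571, -0.4286, 2.2857).
‖u_2‖ = 3.6839, so q_2 = (-0.7756, -0.1163, 0.6205).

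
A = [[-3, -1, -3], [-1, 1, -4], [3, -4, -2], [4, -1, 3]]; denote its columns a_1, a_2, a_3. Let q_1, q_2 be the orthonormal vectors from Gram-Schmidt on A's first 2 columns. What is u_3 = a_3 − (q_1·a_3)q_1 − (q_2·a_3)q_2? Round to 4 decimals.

a_1 = (-3, -1, 3, 4); ‖a_1‖ = 5.9161, so q_1 = (-0.5071, -0.1690, 0.5071, 0.6761).
q_1·a_2 = (-0.5071)·(-1) + (-0.1690)·1 + 0.5071·(-4) + 0.6761·(-1) = -2.3664.
u_2 = a_2 + 2.3664·q_1 = (-2.2000, 0.6000, -2.8000, 0.6000).
‖u_2‖ = 3.6606, so q_2 = (-0.6010, 0.1639, -0.7649, 0.1639).
q_1·a_3 = (-0.5071)·(-3) + (-0.1690)·(-4) + 0.5071·(-2) + 0.6761·3 = 3.2116; q_2·a_3 = (-0.6010)·(-3) + 0.1639·(-4) + (-0.7649)·(-2) + 0.1639·3 = 3.1689.
u_3 = a_3 − 3.2116·q_1 − 3.1689·q_2 = (0.5330, -3.9765, -1.2047, 0.3092).

u_3 = (0.5330, -3.9765, -1.2047, 0.3092)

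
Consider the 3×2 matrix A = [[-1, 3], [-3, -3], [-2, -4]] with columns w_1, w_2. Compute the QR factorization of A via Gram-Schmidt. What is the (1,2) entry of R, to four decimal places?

r_{12} = 3.7417

w_1 = (-1, -3, -2); ‖w_1‖ = 3.7417, so e_1 = (-0.2673, -0.8018, -0.5345).
r_{12} = e_1·w_2 = 3.7417.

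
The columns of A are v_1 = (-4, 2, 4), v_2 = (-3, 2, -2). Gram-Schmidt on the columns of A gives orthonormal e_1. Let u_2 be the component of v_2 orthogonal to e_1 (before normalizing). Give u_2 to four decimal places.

u_2 = (-2.1111, 1.5556, -2.8889)

e_1 = v_1/‖v_1‖ = (-4, 2, 4)/6.0000 = (-0.6667, 0.3333, 0.6667).
r_{12} = e_1·v_2 = 1.3333.
u_2 = v_2 − 1.3333·e_1 = (-2.1111, 1.5556, -2.8889).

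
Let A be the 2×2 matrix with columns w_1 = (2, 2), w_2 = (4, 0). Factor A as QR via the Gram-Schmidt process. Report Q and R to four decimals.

w_1 = (2, 2); ‖w_1‖ = 2.8284, so e_1 = (0.7071, 0.7071).
e_1·w_2 = 0.7071·4 + 0.7071·0 = 2.8284.
u_2 = w_2 − 2.8284·e_1 = (2.0000, -2.0000).
‖u_2‖ = 2.8284, so e_2 = (0.7071, -0.7071).

Q = [[0.7071, 0.7071], [0.7071, -0.7071]], R = [[2.8284, 2.8284], [0.0000, 2.8284]]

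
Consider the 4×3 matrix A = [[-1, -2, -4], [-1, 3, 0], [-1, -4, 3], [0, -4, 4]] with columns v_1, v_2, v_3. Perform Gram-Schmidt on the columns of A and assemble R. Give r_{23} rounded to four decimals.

v_1 = (-1, -1, -1, 0); ‖v_1‖ = 1.7321, so q_1 = (-0.5774, -0.5774, -0.5774, 0.0000).
q_1·v_2 = (-0.5774)·(-2) + (-0.5774)·3 + (-0.5774)·(-4) + 0.0000·(-4) = 1.7321.
u_2 = v_2 − 1.7321·q_1 = (-1.0000, 4.0000, -3.0000, -4.0000).
‖u_2‖ = 6.4807, so q_2 = (-0.1543, 0.6172, -0.4629, -0.6172).
r_{23} = q_2·v_3 = -3.2404.

r_{23} = -3.2404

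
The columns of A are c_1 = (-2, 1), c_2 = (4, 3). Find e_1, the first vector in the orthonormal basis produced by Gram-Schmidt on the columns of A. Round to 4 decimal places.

e_1 = (-0.8944, 0.4472)

c_1 = (-2, 1); ‖c_1‖ = 2.2361, so e_1 = (-0.8944, 0.4472).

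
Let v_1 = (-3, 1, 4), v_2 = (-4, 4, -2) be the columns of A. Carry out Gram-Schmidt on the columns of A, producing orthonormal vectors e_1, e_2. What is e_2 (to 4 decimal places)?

e_1 = v_1/‖v_1‖ = (-3, 1, 4)/5.0990 = (-0.5883, 0.1961, 0.7845).
r_{12} = e_1·v_2 = 1.5689.
u_2 = v_2 − 1.5689·e_1 = (-3.0769, 3.6923, -3.2308).
‖u_2‖ = 5.7912, so e_2 = (-0.5313, 0.6376, -0.5579).

e_2 = (-0.5313, 0.6376, -0.5579)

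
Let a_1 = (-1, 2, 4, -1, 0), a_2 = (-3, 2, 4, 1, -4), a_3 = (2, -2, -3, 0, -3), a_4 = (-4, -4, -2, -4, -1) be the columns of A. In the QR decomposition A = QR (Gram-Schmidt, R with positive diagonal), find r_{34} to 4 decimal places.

r_{34} = 0.3822

q_1 = a_1/‖a_1‖ = (-1, 2, 4, -1, 0)/4.6904 = (-0.2132, 0.4264, 0.8528, -0.2132, 0.0000).
r_{12} = q_1·a_2 = 4.6904.
u_2 = a_2 − 4.6904·q_1 = (-2.0000, 0.0000, 0.0000, 2.0000, -4.0000).
‖u_2‖ = 4.8990, so q_2 = (-0.4082, 0.0000, 0.0000, 0.4082, -0.8165).
r_{13} = q_1·a_3 = -3.8376; r_{23} = q_2·a_3 = 1.6330.
u_3 = a_3 + 3.8376·q_1 − 1.6330·q_2 = (1.8485, -0.3636, 0.2727, -1.4848, -1.6667).
‖u_3‖ = 2.9336, so q_3 = (0.6301, -0.1240, 0.0930, -0.5062, -0.5681).
r_{34} = q_3·a_4 = 0.3822.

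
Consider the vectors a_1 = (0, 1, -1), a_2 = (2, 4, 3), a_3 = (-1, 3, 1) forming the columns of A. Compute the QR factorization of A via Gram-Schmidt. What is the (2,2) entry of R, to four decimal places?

r_{22} = 5.3385

a_1 = (0, 1, -1); ‖a_1‖ = 1.4142, so e_1 = (0.0000, 0.7071, -0.7071).
e_1·a_2 = 0.0000·2 + 0.7071·4 + (-0.7071)·3 = 0.7071.
u_2 = a_2 − 0.7071·e_1 = (2.0000, 3.5000, 3.5000).
r_{22} = ‖u_2‖ = 5.3385.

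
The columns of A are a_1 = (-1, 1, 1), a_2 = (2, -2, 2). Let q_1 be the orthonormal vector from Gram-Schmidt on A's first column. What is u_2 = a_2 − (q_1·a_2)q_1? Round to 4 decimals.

q_1 = a_1/‖a_1‖ = (-1, 1, 1)/1.7321 = (-0.5774, 0.5774, 0.5774).
r_{12} = q_1·a_2 = -1.1547.
u_2 = a_2 + 1.1547·q_1 = (1.3333, -1.3333, 2.6667).

u_2 = (1.3333, -1.3333, 2.6667)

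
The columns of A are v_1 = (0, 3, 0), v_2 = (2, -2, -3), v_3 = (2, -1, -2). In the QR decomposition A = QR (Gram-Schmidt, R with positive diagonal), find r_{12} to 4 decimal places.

r_{12} = -2.0000

v_1 = (0, 3, 0); ‖v_1‖ = 3.0000, so q_1 = (0.0000, 1.0000, 0.0000).
r_{12} = q_1·v_2 = -2.0000.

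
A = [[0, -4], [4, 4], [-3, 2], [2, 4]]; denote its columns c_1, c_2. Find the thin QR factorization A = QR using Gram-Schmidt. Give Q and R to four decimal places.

c_1 = (0, 4, -3, 2); ‖c_1‖ = 5.3852, so q_1 = (0.0000, 0.7428, -0.5571, 0.3714).
q_1·c_2 = 0.0000·(-4) + 0.7428·4 + (-0.5571)·2 + 0.3714·4 = 3.3425.
u_2 = c_2 − 3.3425·q_1 = (-4.0000, 1.5172, 3.8621, 2.7586).
‖u_2‖ = 6.3896, so q_2 = (-0.6260, 0.2375, 0.6044, 0.4317).

Q = [[0.0000, -0.6260], [0.7428, 0.2375], [-0.5571, 0.6044], [0.3714, 0.4317]], R = [[5.3852, 3.3425], [0.0000, 6.3896]]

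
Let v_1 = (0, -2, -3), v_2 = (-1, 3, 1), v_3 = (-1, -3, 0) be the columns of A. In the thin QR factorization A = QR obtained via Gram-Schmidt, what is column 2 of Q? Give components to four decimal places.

e_1 = v_1/‖v_1‖ = (0, -2, -3)/3.6056 = (0.0000, -0.5547, -0.8321).
r_{12} = e_1·v_2 = -2.4962.
u_2 = v_2 + 2.4962·e_1 = (-1.0000, 1.6154, -1.0769).
‖u_2‖ = 2.1839, so e_2 = (-0.4579, 0.7397, -0.4931).

e_2 = (-0.4579, 0.7397, -0.4931)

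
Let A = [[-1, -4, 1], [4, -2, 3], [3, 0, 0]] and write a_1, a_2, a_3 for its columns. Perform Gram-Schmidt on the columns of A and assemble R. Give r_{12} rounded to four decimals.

e_1 = a_1/‖a_1‖ = (-1, 4, 3)/5.0990 = (-0.1961, 0.7845, 0.5883).
r_{12} = e_1·a_2 = -0.7845.

r_{12} = -0.7845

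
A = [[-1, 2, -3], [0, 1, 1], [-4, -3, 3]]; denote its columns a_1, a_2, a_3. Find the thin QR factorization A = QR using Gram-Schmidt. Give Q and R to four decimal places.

a_1 = (-1, 0, -4); ‖a_1‖ = 4.1231, so e_1 = (-0.2425, 0.0000, -0.9701).
e_1·a_2 = (-0.2425)·2 + 0.0000·1 + (-0.9701)·(-3) = 2.4254.
u_2 = a_2 − 2.4254·e_1 = (2.5882, 1.0000, -0.6471).
‖u_2‖ = 2.8491, so e_2 = (0.9084, 0.3510, -0.2271).
e_1·a_3 = (-0.2425)·(-3) + 0.0000·1 + (-0.9701)·3 = -2.1828; e_2·a_3 = 0.9084·(-3) + 0.3510·1 + (-0.2271)·3 = -3.0556.
u_3 = a_3 + 2.1828·e_1 + 3.0556·e_2 = (-0.7536, 2.0725, 0.1884).
‖u_3‖ = 2.2133, so e_3 = (-0.3405, 0.9364, 0.0851).

Q = [[-0.2425, 0.9084, -0.3405], [0.0000, 0.3510, 0.9364], [-0.9701, -0.2271, 0.0851]], R = [[4.1231, 2.4254, -2.1828], [0.0000, 2.8491, -3.0556], [0.0000, 0.0000, 2.2133]]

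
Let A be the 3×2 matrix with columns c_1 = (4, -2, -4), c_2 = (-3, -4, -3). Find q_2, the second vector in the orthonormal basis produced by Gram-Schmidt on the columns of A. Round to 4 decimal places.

q_2 = (-0.6851, -0.6264, -0.3719)

q_1 = c_1/‖c_1‖ = (4, -2, -4)/6.0000 = (0.6667, -0.3333, -0.6667).
r_{12} = q_1·c_2 = 1.3333.
u_2 = c_2 − 1.3333·q_1 = (-3.8889, -3.5556, -2.1111).
‖u_2‖ = 5.6765, so q_2 = (-0.6851, -0.6264, -0.3719).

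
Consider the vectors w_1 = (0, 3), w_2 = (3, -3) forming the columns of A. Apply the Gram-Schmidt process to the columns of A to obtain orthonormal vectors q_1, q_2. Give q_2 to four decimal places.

q_1 = w_1/‖w_1‖ = (0, 3)/3.0000 = (0.0000, 1.0000).
r_{12} = q_1·w_2 = -3.0000.
u_2 = w_2 + 3.0000·q_1 = (3.0000, 0.0000).
‖u_2‖ = 3.0000, so q_2 = (1.0000, 0.0000).

q_2 = (1.0000, 0.0000)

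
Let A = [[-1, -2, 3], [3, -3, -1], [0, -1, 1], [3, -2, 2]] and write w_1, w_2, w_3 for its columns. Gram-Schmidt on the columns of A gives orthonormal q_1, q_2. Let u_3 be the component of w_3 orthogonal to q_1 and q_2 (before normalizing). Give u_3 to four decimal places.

w_1 = (-1, 3, 0, 3); ‖w_1‖ = 4.3589, so q_1 = (-0.2294, 0.6882, 0.0000, 0.6882).
q_1·w_2 = (-0.2294)·(-2) + 0.6882·(-3) + 0.0000·(-1) + 0.6882·(-2) = -2.9824.
u_2 = w_2 + 2.9824·q_1 = (-2.6842, -0.9474, -1.0000, 0.0526).
‖u_2‖ = 3.0175, so q_2 = (-0.8895, -0.3140, -0.3314, 0.0174).
q_1·w_3 = (-0.2294)·3 + 0.6882·(-1) + 0.0000·1 + 0.6882·2 = 0.0000; q_2·w_3 = (-0.8895)·3 + (-0.3140)·(-1) + (-0.3314)·1 + 0.0174·2 = -2.6512.
u_3 = w_3 + 0.0000·q_1 + 2.6512·q_2 = (0.6416, -1.8324, 0.1214, 2.0462).

u_3 = (0.6416, -1.8324, 0.1214, 2.0462)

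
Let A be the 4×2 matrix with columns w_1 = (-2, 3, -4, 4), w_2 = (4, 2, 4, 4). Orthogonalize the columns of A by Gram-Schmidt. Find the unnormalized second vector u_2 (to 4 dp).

q_1 = w_1/‖w_1‖ = (-2, 3, -4, 4)/6.7082 = (-0.2981, 0.4472, -0.5963, 0.5963).
r_{12} = q_1·w_2 = -0.2981.
u_2 = w_2 + 0.2981·q_1 = (3.9111, 2.1333, 3.8222, 4.1778).

u_2 = (3.9111, 2.1333, 3.8222, 4.1778)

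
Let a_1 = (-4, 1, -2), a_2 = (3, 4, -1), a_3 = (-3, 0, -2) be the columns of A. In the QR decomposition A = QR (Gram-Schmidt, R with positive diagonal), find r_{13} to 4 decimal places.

a_1 = (-4, 1, -2); ‖a_1‖ = 4.5826, so e_1 = (-0.8729, 0.2182, -0.4364).
r_{13} = e_1·a_3 = 3.4915.

r_{13} = 3.4915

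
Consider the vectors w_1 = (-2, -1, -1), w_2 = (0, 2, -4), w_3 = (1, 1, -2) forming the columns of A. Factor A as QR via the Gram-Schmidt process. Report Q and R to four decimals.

Q = [[-0.8165, 0.1516, 0.5571], [-0.4082, 0.5307, -0.7428], [-0.4082, -0.8339, -0.3714]], R = [[2.4495, 0.8165, -0.4082], [0.0000, 4.3970, 2.3501], [0.0000, 0.0000, 0.5571]]

e_1 = w_1/‖w_1‖ = (-2, -1, -1)/2.4495 = (-0.8165, -0.4082, -0.4082).
r_{12} = e_1·w_2 = 0.8165.
u_2 = w_2 − 0.8165·e_1 = (0.6667, 2.3333, -3.6667).
‖u_2‖ = 4.3970, so e_2 = (0.1516, 0.5307, -0.8339).
r_{13} = e_1·w_3 = -0.4082; r_{23} = e_2·w_3 = 2.3501.
u_3 = w_3 + 0.4082·e_1 − 2.3501·e_2 = (0.3103, -0.4138, -0.2069).
‖u_3‖ = 0.5571, so e_3 = (0.5571, -0.7428, -0.3714).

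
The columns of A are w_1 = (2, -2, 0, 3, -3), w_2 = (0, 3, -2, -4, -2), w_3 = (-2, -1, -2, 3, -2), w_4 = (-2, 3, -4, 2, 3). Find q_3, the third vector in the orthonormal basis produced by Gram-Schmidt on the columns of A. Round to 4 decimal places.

q_1 = w_1/‖w_1‖ = (2, -2, 0, 3, -3)/5.0990 = (0.3922, -0.3922, 0.0000, 0.5883, -0.5883).
r_{12} = q_1·w_2 = -2.3534.
u_2 = w_2 + 2.3534·q_1 = (0.9231, 2.0769, -2.0000, -2.6154, -3.3846).
‖u_2‖ = 5.2404, so q_2 = (0.1761, 0.3963, -0.3817, -0.4991, -0.6459).
r_{13} = q_1·w_3 = 2.5495; r_{23} = q_2·w_3 = -0.1908.
u_3 = w_3 − 2.5495·q_1 + 0.1908·q_2 = (-2.9664, 0.0756, -2.0728, 1.4048, -0.6232).
‖u_3‖ = 3.9324, so q_3 = (-0.7543, 0.0192, -0.5271, 0.3572, -0.1585).

q_3 = (-0.7543, 0.0192, -0.5271, 0.3572, -0.1585)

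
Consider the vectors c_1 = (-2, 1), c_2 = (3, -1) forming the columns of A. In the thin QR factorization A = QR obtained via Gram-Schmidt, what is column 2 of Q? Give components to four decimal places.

e_2 = (0.4472, 0.8944)

c_1 = (-2, 1); ‖c_1‖ = 2.2361, so e_1 = (-0.8944, 0.4472).
e_1·c_2 = (-0.8944)·3 + 0.4472·(-1) = -3.1305.
u_2 = c_2 + 3.1305·e_1 = (0.2000, 0.4000).
‖u_2‖ = 0.4472, so e_2 = (0.4472, 0.8944).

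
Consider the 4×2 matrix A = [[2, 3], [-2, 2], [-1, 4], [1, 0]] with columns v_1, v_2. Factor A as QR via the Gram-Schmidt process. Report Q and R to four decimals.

Q = [[0.6325, 0.6358], [-0.6325, 0.2992], [-0.3162, 0.7106], [0.3162, 0.0374]], R = [[3.1623, -0.6325], [0.0000, 5.3479]]

q_1 = v_1/‖v_1‖ = (2, -2, -1, 1)/3.1623 = (0.6325, -0.6325, -0.3162, 0.3162).
r_{12} = q_1·v_2 = -0.6325.
u_2 = v_2 + 0.6325·q_1 = (3.4000, 1.6000, 3.8000, 0.2000).
‖u_2‖ = 5.3479, so q_2 = (0.6358, 0.2992, 0.7106, 0.0374).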